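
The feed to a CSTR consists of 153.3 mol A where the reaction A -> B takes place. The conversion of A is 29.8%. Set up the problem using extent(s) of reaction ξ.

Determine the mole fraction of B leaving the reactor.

0.298

A reacted = 0.298 × 153.3 = 45.68 mol; ν_A = −1, so ξ = 45.68/1 = 45.68 mol.
Outlet amounts (n = n₀ + ν ξ):
  A: 153.3 − 1(45.68) = 107.6
  B: 0 + 1(45.68) = 45.68
Total out = 153.3 mol; y_B = 45.68 / 153.3 = 0.298.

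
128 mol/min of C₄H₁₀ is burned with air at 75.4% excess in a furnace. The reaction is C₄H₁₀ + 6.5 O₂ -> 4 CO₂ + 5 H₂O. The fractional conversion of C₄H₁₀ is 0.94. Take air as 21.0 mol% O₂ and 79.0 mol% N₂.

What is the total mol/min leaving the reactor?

Stoichiometric O₂ = 6.5 × 128 = 832 mol/min; O₂ fed = 832 × 1.754 = 1459 mol/min.
N₂ fed = 1459 × 79/21 = 5490 mol/min.
Fuel reacted = 0.94 × 128 → ξ = 120.3 mol/min.
Outlet (n = n₀ + ν ξ):
  C₄H₁₀: 128 − 1(120.3) = 7.68
  O₂: 1459 − 6.5(120.3) = 677.2
  N₂: 5490 (inert)
  CO₂: 0 + 4(120.3) = 481.3
  H₂O: 0 + 5(120.3) = 601.6
Total out = 7.68 + 677.2 + 5490 + 481.3 + 601.6 = 7258 mol/min.

7260 mol/min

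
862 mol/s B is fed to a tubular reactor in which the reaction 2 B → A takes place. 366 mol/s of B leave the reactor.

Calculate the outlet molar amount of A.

248 mol/s

For B: n = n₀ − 2ξ → 366 = 862 − 2ξ, giving ξ = 248 mol/s.
Outlet amounts (n = n₀ + ν ξ):
  B: 862 − 2(248) = 366
  A: 0 + 1(248) = 248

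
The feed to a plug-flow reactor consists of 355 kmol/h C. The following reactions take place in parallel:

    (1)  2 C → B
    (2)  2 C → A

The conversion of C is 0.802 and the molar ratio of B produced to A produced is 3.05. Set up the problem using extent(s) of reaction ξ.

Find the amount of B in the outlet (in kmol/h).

Conversion of C: C consumed = 0.802 × 355 = 284.7 kmol/h = 2ξ₁ + 2ξ₂.
Selectivity: 1ξ₁ / (1ξ₂) = 3.05 → ξ₁ = 3.05 ξ₂.
Substitute: (2·3.05 + 2) ξ₂ = 284.7 → ξ₂ = 35.15 kmol/h, ξ₁ = 107.2 kmol/h.
Outlet amounts (n = n₀ + Σ ν·ξ):
  C: 355 − 2(107.2) − 2(35.15) = 70.29
  B: 0 + 1(107.2) = 107.2
  A: 0 + 1(35.15) = 35.15

107 kmol/h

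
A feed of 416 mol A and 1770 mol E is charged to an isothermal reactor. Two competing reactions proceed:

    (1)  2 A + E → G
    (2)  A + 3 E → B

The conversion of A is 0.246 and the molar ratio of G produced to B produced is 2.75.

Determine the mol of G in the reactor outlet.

Conversion of A: A consumed = 0.246 × 416 = 102.3 mol = 2ξ₁ + 1ξ₂.
Selectivity: 1ξ₁ / (1ξ₂) = 2.75 → ξ₁ = 2.75 ξ₂.
Substitute: (2·2.75 + 1) ξ₂ = 102.3 → ξ₂ = 15.74 mol, ξ₁ = 43.3 mol.
Outlet amounts (n = n₀ + Σ ν·ξ):
  A: 416 − 2(43.3) − 1(15.74) = 313.7
  E: 1770 − 1(43.3) − 3(15.74) = 1679
  G: 0 + 1(43.3) = 43.3
  B: 0 + 1(15.74) = 15.74

43.3 mol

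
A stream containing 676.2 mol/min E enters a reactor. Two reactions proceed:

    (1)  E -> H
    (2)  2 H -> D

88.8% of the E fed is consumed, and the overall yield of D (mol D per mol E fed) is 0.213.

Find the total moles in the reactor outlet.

Conversion of E: E consumed = 1ξ₁ = 0.888 × 676.2 → ξ₁ = 600.5 mol/min.
Yield of D: 1ξ₂ / 676.2 = 0.213 → ξ₂ = 144 mol/min.
Outlet amounts (n = n₀ + Σ ν·ξ):
  E: 676.2 − 1(600.5) = 75.73
  H: 0 + 1(600.5) − 2(144) = 312.4
  D: 0 + 1(144) = 144
Total out = 75.73 + 312.4 + 144 = 532.2 mol/min.

532 mol/min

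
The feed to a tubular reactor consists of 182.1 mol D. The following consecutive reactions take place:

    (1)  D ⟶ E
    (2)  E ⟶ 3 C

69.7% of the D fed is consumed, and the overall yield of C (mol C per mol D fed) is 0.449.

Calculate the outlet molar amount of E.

99.7 mol

Conversion of D: D consumed = 1ξ₁ = 0.697 × 182.1 → ξ₁ = 126.9 mol.
Yield of C: 3ξ₂ / 182.1 = 0.449 → ξ₂ = 27.25 mol.
Outlet amounts (n = n₀ + Σ ν·ξ):
  D: 182.1 − 1(126.9) = 55.18
  E: 0 + 1(126.9) − 1(27.25) = 99.67
  C: 0 + 3(27.25) = 81.76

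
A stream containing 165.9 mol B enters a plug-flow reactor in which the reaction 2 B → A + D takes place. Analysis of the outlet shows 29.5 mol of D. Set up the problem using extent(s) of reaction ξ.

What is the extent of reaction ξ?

For D: n = n₀ + 1ξ → 29.5 = 0 + 1ξ, giving ξ = 29.5 mol.
Outlet amounts (n = n₀ + ν ξ):
  B: 165.9 − 2(29.5) = 106.9
  A: 0 + 1(29.5) = 29.5
  D: 0 + 1(29.5) = 29.5

ξ = 29.5 mol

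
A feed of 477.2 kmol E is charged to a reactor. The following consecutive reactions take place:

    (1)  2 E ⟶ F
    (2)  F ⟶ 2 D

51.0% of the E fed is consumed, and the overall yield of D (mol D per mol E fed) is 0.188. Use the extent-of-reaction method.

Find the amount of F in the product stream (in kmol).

76.8 kmol

Conversion of E: E consumed = 2ξ₁ = 0.51 × 477.2 → ξ₁ = 121.7 kmol.
Yield of D: 2ξ₂ / 477.2 = 0.188 → ξ₂ = 44.86 kmol.
Outlet amounts (n = n₀ + Σ ν·ξ):
  E: 477.2 − 2(121.7) = 233.8
  F: 0 + 1(121.7) − 1(44.86) = 76.83
  D: 0 + 2(44.86) = 89.71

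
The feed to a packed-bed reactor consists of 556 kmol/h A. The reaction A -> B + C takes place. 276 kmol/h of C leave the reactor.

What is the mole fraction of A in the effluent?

For C: n = n₀ + 1ξ → 276 = 0 + 1ξ, giving ξ = 276 kmol/h.
Outlet amounts (n = n₀ + ν ξ):
  A: 556 − 1(276) = 280
  B: 0 + 1(276) = 276
  C: 0 + 1(276) = 276
Total out = 832 kmol/h; y_A = 280 / 832 = 0.3365.

0.337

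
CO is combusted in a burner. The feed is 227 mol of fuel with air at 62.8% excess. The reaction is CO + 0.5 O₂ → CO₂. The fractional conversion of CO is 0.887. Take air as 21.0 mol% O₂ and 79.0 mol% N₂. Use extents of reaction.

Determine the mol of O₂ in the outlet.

Stoichiometric O₂ = 0.5 × 227 = 113.5 mol; O₂ fed = 113.5 × 1.628 = 184.8 mol.
N₂ fed = 184.8 × 79/21 = 695.1 mol.
Fuel reacted = 0.887 × 227 → ξ = 201.3 mol.
Outlet (n = n₀ + ν ξ):
  CO: 227 − 1(201.3) = 25.65
  O₂: 184.8 − 0.5(201.3) = 84.1
  N₂: 695.1 (inert)
  CO₂: 0 + 1(201.3) = 201.3

84.1 mol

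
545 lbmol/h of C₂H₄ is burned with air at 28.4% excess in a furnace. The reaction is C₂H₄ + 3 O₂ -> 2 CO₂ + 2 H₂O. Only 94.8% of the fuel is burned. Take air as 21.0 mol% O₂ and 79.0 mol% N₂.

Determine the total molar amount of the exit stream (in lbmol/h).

10500 lbmol/h

Stoichiometric O₂ = 3 × 545 = 1635 lbmol/h; O₂ fed = 1635 × 1.284 = 2099 lbmol/h.
N₂ fed = 2099 × 79/21 = 7898 lbmol/h.
Fuel reacted = 0.948 × 545 → ξ = 516.7 lbmol/h.
Outlet (n = n₀ + ν ξ):
  C₂H₄: 545 − 1(516.7) = 28.34
  O₂: 2099 − 3(516.7) = 549.4
  N₂: 7898 (inert)
  CO₂: 0 + 2(516.7) = 1033
  H₂O: 0 + 2(516.7) = 1033
Total out = 28.34 + 549.4 + 7898 + 1033 + 1033 = 10540 lbmol/h.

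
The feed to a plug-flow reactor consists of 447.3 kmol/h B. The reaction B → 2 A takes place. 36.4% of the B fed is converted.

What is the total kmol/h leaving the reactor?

610 kmol/h

B reacted = 0.364 × 447.3 = 162.8 kmol/h; ν_B = −1, so ξ = 162.8/1 = 162.8 kmol/h.
Outlet amounts (n = n₀ + ν ξ):
  B: 447.3 − 1(162.8) = 284.5
  A: 0 + 2(162.8) = 325.6
Total out = 284.5 + 325.6 = 610.1 kmol/h.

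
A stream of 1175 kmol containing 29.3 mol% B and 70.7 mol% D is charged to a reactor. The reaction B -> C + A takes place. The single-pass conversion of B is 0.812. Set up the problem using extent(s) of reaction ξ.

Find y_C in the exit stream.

B reacted = 0.812 × 344.3 = 279.6 kmol; ν_B = −1, so ξ = 279.6/1 = 279.6 kmol.
Outlet amounts (n = n₀ + ν ξ):
  B: 344.3 − 1(279.6) = 64.72
  C: 0 + 1(279.6) = 279.6
  A: 0 + 1(279.6) = 279.6
  D: 830.7 (inert)
Total out = 1455 kmol; y_C = 279.6 / 1455 = 0.1922.

0.192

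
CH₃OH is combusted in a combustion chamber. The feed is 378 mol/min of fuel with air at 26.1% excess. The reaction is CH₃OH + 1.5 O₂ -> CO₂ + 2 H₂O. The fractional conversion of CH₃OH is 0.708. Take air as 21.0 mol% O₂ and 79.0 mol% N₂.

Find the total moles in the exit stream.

Stoichiometric O₂ = 1.5 × 378 = 567 mol/min; O₂ fed = 567 × 1.261 = 715 mol/min.
N₂ fed = 715 × 79/21 = 2690 mol/min.
Fuel reacted = 0.708 × 378 → ξ = 267.6 mol/min.
Outlet (n = n₀ + ν ξ):
  CH₃OH: 378 − 1(267.6) = 110.4
  O₂: 715 − 1.5(267.6) = 313.6
  N₂: 2690 (inert)
  CO₂: 0 + 1(267.6) = 267.6
  H₂O: 0 + 2(267.6) = 535.2
Total out = 110.4 + 313.6 + 2690 + 267.6 + 535.2 = 3917 mol/min.

3920 mol/min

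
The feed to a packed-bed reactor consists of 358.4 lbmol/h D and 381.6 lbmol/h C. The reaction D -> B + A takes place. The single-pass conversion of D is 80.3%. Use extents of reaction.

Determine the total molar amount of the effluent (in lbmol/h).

1030 lbmol/h

D reacted = 0.803 × 358.4 = 287.8 lbmol/h; ν_D = −1, so ξ = 287.8/1 = 287.8 lbmol/h.
Outlet amounts (n = n₀ + ν ξ):
  D: 358.4 − 1(287.8) = 70.6
  B: 0 + 1(287.8) = 287.8
  A: 0 + 1(287.8) = 287.8
  C: 381.6 (inert)
Total out = 70.6 + 287.8 + 287.8 + 381.6 = 1028 lbmol/h.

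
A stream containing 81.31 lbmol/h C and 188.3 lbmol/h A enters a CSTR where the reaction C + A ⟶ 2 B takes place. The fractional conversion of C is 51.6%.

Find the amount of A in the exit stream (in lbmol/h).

146 lbmol/h

C reacted = 0.516 × 81.31 = 41.96 lbmol/h; ν_C = −1, so ξ = 41.96/1 = 41.96 lbmol/h.
Outlet amounts (n = n₀ + ν ξ):
  C: 81.31 − 1(41.96) = 39.35
  A: 188.3 − 1(41.96) = 146.3
  B: 0 + 2(41.96) = 83.91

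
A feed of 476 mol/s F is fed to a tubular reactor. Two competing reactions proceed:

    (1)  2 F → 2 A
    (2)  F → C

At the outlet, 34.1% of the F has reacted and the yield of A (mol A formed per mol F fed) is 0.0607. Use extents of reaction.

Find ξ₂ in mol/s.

ξ₂ = 133 mol/s

Yield of A: 2ξ₁ / 476 = 0.0607 → ξ₁ = 14.45 mol/s.
Conversion of F: 2ξ₁ + 1ξ₂ = 0.341 × 476 = 162.3 → ξ₂ = 133.4 mol/s.
Outlet amounts (n = n₀ + Σ ν·ξ):
  F: 476 − 2(14.45) − 1(133.4) = 313.7
  A: 0 + 2(14.45) = 28.89
  C: 0 + 1(133.4) = 133.4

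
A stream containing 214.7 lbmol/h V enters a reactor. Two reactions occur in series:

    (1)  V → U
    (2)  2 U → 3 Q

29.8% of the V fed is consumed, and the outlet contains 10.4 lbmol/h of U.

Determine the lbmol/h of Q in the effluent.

Conversion of V: V consumed = 1ξ₁ = 0.298 × 214.7 → ξ₁ = 63.98 lbmol/h.
U balance: n_U = 0 + 1ξ₁ − 2ξ₂ = 10.4 → ξ₂ = (1·63.98 − 10.4)/2 = 26.79 lbmol/h.
Outlet amounts (n = n₀ + Σ ν·ξ):
  V: 214.7 − 1(63.98) = 150.7
  U: 0 + 1(63.98) − 2(26.79) = 10.4
  Q: 0 + 3(26.79) = 80.37

80.4 lbmol/h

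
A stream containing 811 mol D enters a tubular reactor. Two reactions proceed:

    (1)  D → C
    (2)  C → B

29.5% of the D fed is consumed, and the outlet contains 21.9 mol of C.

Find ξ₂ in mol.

Conversion of D: D consumed = 1ξ₁ = 0.295 × 811 → ξ₁ = 239.2 mol.
C balance: n_C = 0 + 1ξ₁ − 1ξ₂ = 21.9 → ξ₂ = (1·239.2 − 21.9)/1 = 217.3 mol.
Outlet amounts (n = n₀ + Σ ν·ξ):
  D: 811 − 1(239.2) = 571.8
  C: 0 + 1(239.2) − 1(217.3) = 21.9
  B: 0 + 1(217.3) = 217.3

ξ₂ = 217 mol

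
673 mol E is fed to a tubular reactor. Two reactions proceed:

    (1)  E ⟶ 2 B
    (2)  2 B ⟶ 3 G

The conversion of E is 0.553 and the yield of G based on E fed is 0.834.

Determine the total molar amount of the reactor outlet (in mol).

Conversion of E: E consumed = 1ξ₁ = 0.553 × 673 → ξ₁ = 372.2 mol.
Yield of G: 3ξ₂ / 673 = 0.834 → ξ₂ = 187.1 mol.
Outlet amounts (n = n₀ + Σ ν·ξ):
  E: 673 − 1(372.2) = 300.8
  B: 0 + 2(372.2) − 2(187.1) = 370.2
  G: 0 + 3(187.1) = 561.3
Total out = 300.8 + 370.2 + 561.3 = 1232 mol.

1230 mol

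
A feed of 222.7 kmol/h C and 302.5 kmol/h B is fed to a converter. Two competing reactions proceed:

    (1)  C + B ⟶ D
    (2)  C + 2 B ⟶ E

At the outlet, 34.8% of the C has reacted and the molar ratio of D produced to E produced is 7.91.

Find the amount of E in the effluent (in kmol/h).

8.7 kmol/h

Conversion of C: C consumed = 0.348 × 222.7 = 77.5 kmol/h = 1ξ₁ + 1ξ₂.
Selectivity: 1ξ₁ / (1ξ₂) = 7.91 → ξ₁ = 7.91 ξ₂.
Substitute: (1·7.91 + 1) ξ₂ = 77.5 → ξ₂ = 8.698 kmol/h, ξ₁ = 68.8 kmol/h.
Outlet amounts (n = n₀ + Σ ν·ξ):
  C: 222.7 − 1(68.8) − 1(8.698) = 145.2
  B: 302.5 − 1(68.8) − 2(8.698) = 216.3
  D: 0 + 1(68.8) = 68.8
  E: 0 + 1(8.698) = 8.698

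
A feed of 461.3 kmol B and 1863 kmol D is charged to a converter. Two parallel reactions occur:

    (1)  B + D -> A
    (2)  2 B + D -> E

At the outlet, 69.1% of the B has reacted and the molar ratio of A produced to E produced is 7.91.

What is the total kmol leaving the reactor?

2010 kmol

Conversion of B: B consumed = 0.691 × 461.3 = 318.8 kmol = 1ξ₁ + 2ξ₂.
Selectivity: 1ξ₁ / (1ξ₂) = 7.91 → ξ₁ = 7.91 ξ₂.
Substitute: (1·7.91 + 2) ξ₂ = 318.8 → ξ₂ = 32.17 kmol, ξ₁ = 254.4 kmol.
Outlet amounts (n = n₀ + Σ ν·ξ):
  B: 461.3 − 1(254.4) − 2(32.17) = 142.5
  D: 1863 − 1(254.4) − 1(32.17) = 1576
  A: 0 + 1(254.4) = 254.4
  E: 0 + 1(32.17) = 32.17
Total out = 142.5 + 1576 + 254.4 + 32.17 = 2006 kmol.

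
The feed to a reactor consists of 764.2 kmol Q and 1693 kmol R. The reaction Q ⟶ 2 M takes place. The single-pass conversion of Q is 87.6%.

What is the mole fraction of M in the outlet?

0.428

Q reacted = 0.876 × 764.2 = 669.4 kmol; ν_Q = −1, so ξ = 669.4/1 = 669.4 kmol.
Outlet amounts (n = n₀ + ν ξ):
  Q: 764.2 − 1(669.4) = 94.76
  M: 0 + 2(669.4) = 1339
  R: 1693 (inert)
Total out = 3127 kmol; y_M = 1339 / 3127 = 0.4282.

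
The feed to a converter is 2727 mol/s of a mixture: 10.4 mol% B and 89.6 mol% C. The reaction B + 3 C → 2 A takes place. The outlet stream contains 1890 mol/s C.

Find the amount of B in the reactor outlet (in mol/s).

99.1 mol/s

For C: n = n₀ − 3ξ → 1890 = 2443 − 3ξ, giving ξ = 184.5 mol/s.
Outlet amounts (n = n₀ + ν ξ):
  B: 283.6 − 1(184.5) = 99.14
  C: 2443 − 3(184.5) = 1890
  A: 0 + 2(184.5) = 368.9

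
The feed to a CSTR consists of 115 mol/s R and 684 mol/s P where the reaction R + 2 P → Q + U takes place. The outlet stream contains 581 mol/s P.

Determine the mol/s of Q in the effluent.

For P: n = n₀ − 2ξ → 581 = 684 − 2ξ, giving ξ = 51.5 mol/s.
Outlet amounts (n = n₀ + ν ξ):
  R: 115 − 1(51.5) = 63.5
  P: 684 − 2(51.5) = 581
  Q: 0 + 1(51.5) = 51.5
  U: 0 + 1(51.5) = 51.5

51.5 mol/s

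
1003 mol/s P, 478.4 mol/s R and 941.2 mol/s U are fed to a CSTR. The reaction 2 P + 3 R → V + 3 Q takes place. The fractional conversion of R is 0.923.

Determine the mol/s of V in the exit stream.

R reacted = 0.923 × 478.4 = 441.6 mol/s; ν_R = −3, so ξ = 441.6/3 = 147.2 mol/s.
Outlet amounts (n = n₀ + ν ξ):
  P: 1003 − 2(147.2) = 708.6
  R: 478.4 − 3(147.2) = 36.84
  V: 0 + 1(147.2) = 147.2
  Q: 0 + 3(147.2) = 441.6
  U: 941.2 (inert)

147 mol/s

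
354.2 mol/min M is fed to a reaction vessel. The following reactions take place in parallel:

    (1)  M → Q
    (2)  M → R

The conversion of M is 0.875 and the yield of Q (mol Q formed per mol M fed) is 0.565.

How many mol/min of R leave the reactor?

110 mol/min

Yield of Q: 1ξ₁ / 354.2 = 0.565 → ξ₁ = 200.1 mol/min.
Conversion of M: 1ξ₁ + 1ξ₂ = 0.875 × 354.2 = 309.9 → ξ₂ = 109.8 mol/min.
Outlet amounts (n = n₀ + Σ ν·ξ):
  M: 354.2 − 1(200.1) − 1(109.8) = 44.27
  Q: 0 + 1(200.1) = 200.1
  R: 0 + 1(109.8) = 109.8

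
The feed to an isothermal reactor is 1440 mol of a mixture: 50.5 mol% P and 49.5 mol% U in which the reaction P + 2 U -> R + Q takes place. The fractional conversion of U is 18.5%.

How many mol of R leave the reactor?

U reacted = 0.185 × 712.8 = 131.9 mol; ν_U = −2, so ξ = 131.9/2 = 65.93 mol.
Outlet amounts (n = n₀ + ν ξ):
  P: 727.2 − 1(65.93) = 661.3
  U: 712.8 − 2(65.93) = 580.9
  R: 0 + 1(65.93) = 65.93
  Q: 0 + 1(65.93) = 65.93

65.9 mol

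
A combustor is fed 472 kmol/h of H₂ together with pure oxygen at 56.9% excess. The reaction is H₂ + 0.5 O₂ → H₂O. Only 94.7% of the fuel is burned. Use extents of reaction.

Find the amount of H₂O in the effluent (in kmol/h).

Stoichiometric O₂ = 0.5 × 472 = 236 kmol/h; O₂ fed = 236 × 1.569 = 370.3 kmol/h.
Fuel reacted = 0.947 × 472 → ξ = 447 kmol/h.
Outlet (n = n₀ + ν ξ):
  H₂: 472 − 1(447) = 25.02
  O₂: 370.3 − 0.5(447) = 146.8
  H₂O: 0 + 1(447) = 447

447 kmol/h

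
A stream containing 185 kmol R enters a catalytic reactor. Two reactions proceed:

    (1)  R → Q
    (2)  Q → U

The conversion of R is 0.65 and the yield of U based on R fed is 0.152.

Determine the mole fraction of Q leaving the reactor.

Conversion of R: R consumed = 1ξ₁ = 0.65 × 185 → ξ₁ = 120.2 kmol.
Yield of U: 1ξ₂ / 185 = 0.152 → ξ₂ = 28.12 kmol.
Outlet amounts (n = n₀ + Σ ν·ξ):
  R: 185 − 1(120.2) = 64.75
  Q: 0 + 1(120.2) − 1(28.12) = 92.13
  U: 0 + 1(28.12) = 28.12
Total out = 185 kmol; y_Q = 92.13 / 185 = 0.498.

0.498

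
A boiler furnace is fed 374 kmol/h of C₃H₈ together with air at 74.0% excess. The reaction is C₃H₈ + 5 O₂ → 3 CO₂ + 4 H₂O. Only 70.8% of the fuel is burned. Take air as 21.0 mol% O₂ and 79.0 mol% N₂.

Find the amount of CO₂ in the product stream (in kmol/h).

Stoichiometric O₂ = 5 × 374 = 1870 kmol/h; O₂ fed = 1870 × 1.740 = 3254 kmol/h.
N₂ fed = 3254 × 79/21 = 12240 kmol/h.
Fuel reacted = 0.708 × 374 → ξ = 264.8 kmol/h.
Outlet (n = n₀ + ν ξ):
  C₃H₈: 374 − 1(264.8) = 109.2
  O₂: 3254 − 5(264.8) = 1930
  N₂: 12240 (inert)
  CO₂: 0 + 3(264.8) = 794.4
  H₂O: 0 + 4(264.8) = 1059

794 kmol/h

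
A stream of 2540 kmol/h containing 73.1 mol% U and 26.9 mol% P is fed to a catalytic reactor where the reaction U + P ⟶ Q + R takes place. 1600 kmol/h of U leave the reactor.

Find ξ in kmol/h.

For U: n = n₀ − 1ξ → 1600 = 1857 − 1ξ, giving ξ = 256.7 kmol/h.
Outlet amounts (n = n₀ + ν ξ):
  U: 1857 − 1(256.7) = 1600
  P: 683.3 − 1(256.7) = 426.5
  Q: 0 + 1(256.7) = 256.7
  R: 0 + 1(256.7) = 256.7

ξ = 257 kmol/h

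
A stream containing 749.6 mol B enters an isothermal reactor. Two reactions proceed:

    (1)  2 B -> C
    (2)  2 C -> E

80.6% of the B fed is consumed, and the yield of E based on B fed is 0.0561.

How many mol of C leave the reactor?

218 mol

Conversion of B: B consumed = 2ξ₁ = 0.806 × 749.6 → ξ₁ = 302.1 mol.
Yield of E: 1ξ₂ / 749.6 = 0.0561 → ξ₂ = 42.05 mol.
Outlet amounts (n = n₀ + Σ ν·ξ):
  B: 749.6 − 2(302.1) = 145.4
  C: 0 + 1(302.1) − 2(42.05) = 218
  E: 0 + 1(42.05) = 42.05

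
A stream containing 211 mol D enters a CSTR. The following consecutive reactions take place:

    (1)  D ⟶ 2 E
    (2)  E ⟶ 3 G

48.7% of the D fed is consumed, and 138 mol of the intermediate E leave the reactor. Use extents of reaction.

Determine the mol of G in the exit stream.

Conversion of D: D consumed = 1ξ₁ = 0.487 × 211 → ξ₁ = 102.8 mol.
E balance: n_E = 0 + 2ξ₁ − 1ξ₂ = 138 → ξ₂ = (2·102.8 − 138)/1 = 67.51 mol.
Outlet amounts (n = n₀ + Σ ν·ξ):
  D: 211 − 1(102.8) = 108.2
  E: 0 + 2(102.8) − 1(67.51) = 138
  G: 0 + 3(67.51) = 202.5

203 mol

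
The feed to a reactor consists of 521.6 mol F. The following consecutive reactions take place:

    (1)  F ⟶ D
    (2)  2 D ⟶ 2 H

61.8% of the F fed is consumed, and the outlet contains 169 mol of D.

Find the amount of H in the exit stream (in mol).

Conversion of F: F consumed = 1ξ₁ = 0.618 × 521.6 → ξ₁ = 322.3 mol.
D balance: n_D = 0 + 1ξ₁ − 2ξ₂ = 169 → ξ₂ = (1·322.3 − 169)/2 = 76.67 mol.
Outlet amounts (n = n₀ + Σ ν·ξ):
  F: 521.6 − 1(322.3) = 199.3
  D: 0 + 1(322.3) − 2(76.67) = 169
  H: 0 + 2(76.67) = 153.3

153 mol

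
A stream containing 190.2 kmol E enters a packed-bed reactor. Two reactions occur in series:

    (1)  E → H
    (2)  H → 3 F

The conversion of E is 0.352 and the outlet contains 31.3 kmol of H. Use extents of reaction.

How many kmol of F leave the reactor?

107 kmol

Conversion of E: E consumed = 1ξ₁ = 0.352 × 190.2 → ξ₁ = 66.95 kmol.
H balance: n_H = 0 + 1ξ₁ − 1ξ₂ = 31.3 → ξ₂ = (1·66.95 − 31.3)/1 = 35.65 kmol.
Outlet amounts (n = n₀ + Σ ν·ξ):
  E: 190.2 − 1(66.95) = 123.2
  H: 0 + 1(66.95) − 1(35.65) = 31.3
  F: 0 + 3(35.65) = 107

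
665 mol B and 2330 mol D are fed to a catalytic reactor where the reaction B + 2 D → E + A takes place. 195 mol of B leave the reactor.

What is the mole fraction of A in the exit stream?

For B: n = n₀ − 1ξ → 195 = 665 − 1ξ, giving ξ = 470 mol.
Outlet amounts (n = n₀ + ν ξ):
  B: 665 − 1(470) = 195
  D: 2330 − 2(470) = 1390
  E: 0 + 1(470) = 470
  A: 0 + 1(470) = 470
Total out = 2525 mol; y_A = 470 / 2525 = 0.1861.

0.186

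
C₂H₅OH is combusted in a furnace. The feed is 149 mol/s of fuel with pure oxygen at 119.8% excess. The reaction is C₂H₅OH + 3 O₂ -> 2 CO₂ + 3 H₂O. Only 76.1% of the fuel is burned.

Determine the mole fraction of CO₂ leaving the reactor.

0.182

Stoichiometric O₂ = 3 × 149 = 447 mol/s; O₂ fed = 447 × 2.198 = 982.5 mol/s.
Fuel reacted = 0.761 × 149 → ξ = 113.4 mol/s.
Outlet (n = n₀ + ν ξ):
  C₂H₅OH: 149 − 1(113.4) = 35.61
  O₂: 982.5 − 3(113.4) = 642.3
  CO₂: 0 + 2(113.4) = 226.8
  H₂O: 0 + 3(113.4) = 340.2
Total out = 1245 mol/s; y_CO₂ = 226.8 / 1245 = 0.1822.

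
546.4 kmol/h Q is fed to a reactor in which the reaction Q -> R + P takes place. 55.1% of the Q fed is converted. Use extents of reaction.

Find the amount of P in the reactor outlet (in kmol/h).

301 kmol/h

Q reacted = 0.551 × 546.4 = 301.1 kmol/h; ν_Q = −1, so ξ = 301.1/1 = 301.1 kmol/h.
Outlet amounts (n = n₀ + ν ξ):
  Q: 546.4 − 1(301.1) = 245.3
  R: 0 + 1(301.1) = 301.1
  P: 0 + 1(301.1) = 301.1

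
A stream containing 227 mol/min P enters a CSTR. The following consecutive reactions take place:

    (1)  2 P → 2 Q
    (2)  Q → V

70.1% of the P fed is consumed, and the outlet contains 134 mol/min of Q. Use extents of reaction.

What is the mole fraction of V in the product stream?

0.111

Conversion of P: P consumed = 2ξ₁ = 0.701 × 227 → ξ₁ = 79.56 mol/min.
Q balance: n_Q = 0 + 2ξ₁ − 1ξ₂ = 134 → ξ₂ = (2·79.56 − 134)/1 = 25.13 mol/min.
Outlet amounts (n = n₀ + Σ ν·ξ):
  P: 227 − 2(79.56) = 67.87
  Q: 0 + 2(79.56) − 1(25.13) = 134
  V: 0 + 1(25.13) = 25.13
Total out = 227 mol/min; y_V = 25.13 / 227 = 0.1107.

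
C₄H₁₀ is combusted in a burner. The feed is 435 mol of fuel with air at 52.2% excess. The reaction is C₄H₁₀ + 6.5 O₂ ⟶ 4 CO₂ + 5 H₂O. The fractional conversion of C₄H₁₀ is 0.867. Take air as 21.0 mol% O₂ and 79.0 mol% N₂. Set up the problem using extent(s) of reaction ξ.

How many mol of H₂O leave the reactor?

1890 mol

Stoichiometric O₂ = 6.5 × 435 = 2828 mol; O₂ fed = 2828 × 1.522 = 4303 mol.
N₂ fed = 4303 × 79/21 = 16190 mol.
Fuel reacted = 0.867 × 435 → ξ = 377.1 mol.
Outlet (n = n₀ + ν ξ):
  C₄H₁₀: 435 − 1(377.1) = 57.86
  O₂: 4303 − 6.5(377.1) = 1852
  N₂: 16190 (inert)
  CO₂: 0 + 4(377.1) = 1509
  H₂O: 0 + 5(377.1) = 1886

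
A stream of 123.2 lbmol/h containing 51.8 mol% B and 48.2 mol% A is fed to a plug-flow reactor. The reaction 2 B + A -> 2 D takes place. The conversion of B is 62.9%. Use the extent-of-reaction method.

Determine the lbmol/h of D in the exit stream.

B reacted = 0.629 × 63.82 = 40.14 lbmol/h; ν_B = −2, so ξ = 40.14/2 = 20.07 lbmol/h.
Outlet amounts (n = n₀ + ν ξ):
  B: 63.82 − 2(20.07) = 23.68
  A: 59.38 − 1(20.07) = 39.31
  D: 0 + 2(20.07) = 40.14

40.1 lbmol/h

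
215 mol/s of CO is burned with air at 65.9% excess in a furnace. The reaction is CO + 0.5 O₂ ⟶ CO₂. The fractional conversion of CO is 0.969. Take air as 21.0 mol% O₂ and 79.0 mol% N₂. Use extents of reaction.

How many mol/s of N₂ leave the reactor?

Stoichiometric O₂ = 0.5 × 215 = 107.5 mol/s; O₂ fed = 107.5 × 1.659 = 178.3 mol/s.
N₂ fed = 178.3 × 79/21 = 670.9 mol/s.
Fuel reacted = 0.969 × 215 → ξ = 208.3 mol/s.
Outlet (n = n₀ + ν ξ):
  CO: 215 − 1(208.3) = 6.665
  O₂: 178.3 − 0.5(208.3) = 74.17
  N₂: 670.9 (inert)
  CO₂: 0 + 1(208.3) = 208.3

671 mol/s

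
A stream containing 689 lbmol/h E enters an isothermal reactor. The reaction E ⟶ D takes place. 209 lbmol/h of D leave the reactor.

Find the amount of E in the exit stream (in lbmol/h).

For D: n = n₀ + 1ξ → 209 = 0 + 1ξ, giving ξ = 209 lbmol/h.
Outlet amounts (n = n₀ + ν ξ):
  E: 689 − 1(209) = 480
  D: 0 + 1(209) = 209

480 lbmol/h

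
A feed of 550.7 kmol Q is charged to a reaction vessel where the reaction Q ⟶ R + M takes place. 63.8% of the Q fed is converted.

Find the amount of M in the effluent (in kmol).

Q reacted = 0.638 × 550.7 = 351.3 kmol; ν_Q = −1, so ξ = 351.3/1 = 351.3 kmol.
Outlet amounts (n = n₀ + ν ξ):
  Q: 550.7 − 1(351.3) = 199.4
  R: 0 + 1(351.3) = 351.3
  M: 0 + 1(351.3) = 351.3

351 kmol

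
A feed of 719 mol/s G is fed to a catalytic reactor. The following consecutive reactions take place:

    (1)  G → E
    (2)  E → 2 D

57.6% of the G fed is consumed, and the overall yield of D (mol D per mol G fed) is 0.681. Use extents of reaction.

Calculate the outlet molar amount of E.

Conversion of G: G consumed = 1ξ₁ = 0.576 × 719 → ξ₁ = 414.1 mol/s.
Yield of D: 2ξ₂ / 719 = 0.681 → ξ₂ = 244.8 mol/s.
Outlet amounts (n = n₀ + Σ ν·ξ):
  G: 719 − 1(414.1) = 304.9
  E: 0 + 1(414.1) − 1(244.8) = 169.3
  D: 0 + 2(244.8) = 489.6

169 mol/s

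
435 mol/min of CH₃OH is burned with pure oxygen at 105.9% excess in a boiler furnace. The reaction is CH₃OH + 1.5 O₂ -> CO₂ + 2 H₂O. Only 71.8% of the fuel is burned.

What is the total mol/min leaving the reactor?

Stoichiometric O₂ = 1.5 × 435 = 652.5 mol/min; O₂ fed = 652.5 × 2.059 = 1343 mol/min.
Fuel reacted = 0.718 × 435 → ξ = 312.3 mol/min.
Outlet (n = n₀ + ν ξ):
  CH₃OH: 435 − 1(312.3) = 122.7
  O₂: 1343 − 1.5(312.3) = 875
  CO₂: 0 + 1(312.3) = 312.3
  H₂O: 0 + 2(312.3) = 624.7
Total out = 122.7 + 875 + 312.3 + 624.7 = 1935 mol/min.

1930 mol/min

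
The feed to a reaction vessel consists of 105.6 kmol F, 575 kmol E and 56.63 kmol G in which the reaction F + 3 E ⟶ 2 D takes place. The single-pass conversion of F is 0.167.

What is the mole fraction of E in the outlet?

0.744

F reacted = 0.167 × 105.6 = 17.64 kmol; ν_F = −1, so ξ = 17.64/1 = 17.64 kmol.
Outlet amounts (n = n₀ + ν ξ):
  F: 105.6 − 1(17.64) = 87.96
  E: 575 − 3(17.64) = 522.1
  D: 0 + 2(17.64) = 35.27
  G: 56.63 (inert)
Total out = 702 kmol; y_E = 522.1 / 702 = 0.7438.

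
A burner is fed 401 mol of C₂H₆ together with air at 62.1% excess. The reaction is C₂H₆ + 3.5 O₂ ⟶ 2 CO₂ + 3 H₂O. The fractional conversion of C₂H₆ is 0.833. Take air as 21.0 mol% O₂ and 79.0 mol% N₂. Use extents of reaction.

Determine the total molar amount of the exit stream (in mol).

11400 mol

Stoichiometric O₂ = 3.5 × 401 = 1404 mol; O₂ fed = 1404 × 1.621 = 2275 mol.
N₂ fed = 2275 × 79/21 = 8559 mol.
Fuel reacted = 0.833 × 401 → ξ = 334 mol.
Outlet (n = n₀ + ν ξ):
  C₂H₆: 401 − 1(334) = 66.97
  O₂: 2275 − 3.5(334) = 1106
  N₂: 8559 (inert)
  CO₂: 0 + 2(334) = 668.1
  H₂O: 0 + 3(334) = 1002
Total out = 66.97 + 1106 + 8559 + 668.1 + 1002 = 11400 mol.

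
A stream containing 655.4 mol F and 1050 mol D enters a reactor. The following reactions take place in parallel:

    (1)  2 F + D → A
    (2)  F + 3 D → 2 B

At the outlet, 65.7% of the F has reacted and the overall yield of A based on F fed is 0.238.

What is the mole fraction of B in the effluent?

0.205

Yield of A: 1ξ₁ / 655.4 = 0.238 → ξ₁ = 156 mol.
Conversion of F: 2ξ₁ + 1ξ₂ = 0.657 × 655.4 = 430.6 → ξ₂ = 118.6 mol.
Outlet amounts (n = n₀ + Σ ν·ξ):
  F: 655.4 − 2(156) − 1(118.6) = 224.8
  D: 1050 − 1(156) − 3(118.6) = 538.1
  A: 0 + 1(156) = 156
  B: 0 + 2(118.6) = 237.3
Total out = 1156 mol; y_B = 237.3 / 1156 = 0.2052.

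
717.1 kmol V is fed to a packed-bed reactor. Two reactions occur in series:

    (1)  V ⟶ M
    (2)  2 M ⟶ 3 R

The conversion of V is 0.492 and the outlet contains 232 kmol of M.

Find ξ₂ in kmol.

ξ₂ = 60.4 kmol

Conversion of V: V consumed = 1ξ₁ = 0.492 × 717.1 → ξ₁ = 352.8 kmol.
M balance: n_M = 0 + 1ξ₁ − 2ξ₂ = 232 → ξ₂ = (1·352.8 − 232)/2 = 60.41 kmol.
Outlet amounts (n = n₀ + Σ ν·ξ):
  V: 717.1 − 1(352.8) = 364.3
  M: 0 + 1(352.8) − 2(60.41) = 232
  R: 0 + 3(60.41) = 181.2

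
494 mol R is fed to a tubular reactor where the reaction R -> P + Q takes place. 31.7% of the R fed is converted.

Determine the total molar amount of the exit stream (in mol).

R reacted = 0.317 × 494 = 156.6 mol; ν_R = −1, so ξ = 156.6/1 = 156.6 mol.
Outlet amounts (n = n₀ + ν ξ):
  R: 494 − 1(156.6) = 337.4
  P: 0 + 1(156.6) = 156.6
  Q: 0 + 1(156.6) = 156.6
Total out = 337.4 + 156.6 + 156.6 = 650.6 mol.

651 mol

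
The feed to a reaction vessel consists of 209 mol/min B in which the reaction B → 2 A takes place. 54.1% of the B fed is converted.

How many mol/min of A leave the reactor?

B reacted = 0.541 × 209 = 113.1 mol/min; ν_B = −1, so ξ = 113.1/1 = 113.1 mol/min.
Outlet amounts (n = n₀ + ν ξ):
  B: 209 − 1(113.1) = 95.93
  A: 0 + 2(113.1) = 226.1

226 mol/min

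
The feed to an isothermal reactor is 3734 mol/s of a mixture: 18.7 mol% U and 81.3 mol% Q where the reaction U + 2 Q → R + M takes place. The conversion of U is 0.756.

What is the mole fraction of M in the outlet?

0.165

U reacted = 0.756 × 698.3 = 527.9 mol/s; ν_U = −1, so ξ = 527.9/1 = 527.9 mol/s.
Outlet amounts (n = n₀ + ν ξ):
  U: 698.3 − 1(527.9) = 170.4
  Q: 3036 − 2(527.9) = 1980
  R: 0 + 1(527.9) = 527.9
  M: 0 + 1(527.9) = 527.9
Total out = 3206 mol/s; y_M = 527.9 / 3206 = 0.1646.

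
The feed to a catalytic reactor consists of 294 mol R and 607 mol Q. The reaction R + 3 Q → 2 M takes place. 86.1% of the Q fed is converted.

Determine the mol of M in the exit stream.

Q reacted = 0.861 × 607 = 522.6 mol; ν_Q = −3, so ξ = 522.6/3 = 174.2 mol.
Outlet amounts (n = n₀ + ν ξ):
  R: 294 − 1(174.2) = 119.8
  Q: 607 − 3(174.2) = 84.37
  M: 0 + 2(174.2) = 348.4

348 mol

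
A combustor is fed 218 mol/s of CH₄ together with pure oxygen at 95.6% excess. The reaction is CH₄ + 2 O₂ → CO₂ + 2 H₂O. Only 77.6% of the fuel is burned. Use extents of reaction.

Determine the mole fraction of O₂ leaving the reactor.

0.48

Stoichiometric O₂ = 2 × 218 = 436 mol/s; O₂ fed = 436 × 1.956 = 852.8 mol/s.
Fuel reacted = 0.776 × 218 → ξ = 169.2 mol/s.
Outlet (n = n₀ + ν ξ):
  CH₄: 218 − 1(169.2) = 48.83
  O₂: 852.8 − 2(169.2) = 514.5
  CO₂: 0 + 1(169.2) = 169.2
  H₂O: 0 + 2(169.2) = 338.3
Total out = 1071 mol/s; y_O₂ = 514.5 / 1071 = 0.4805.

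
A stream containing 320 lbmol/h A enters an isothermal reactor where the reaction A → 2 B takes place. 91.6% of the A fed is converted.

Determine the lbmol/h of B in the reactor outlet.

586 lbmol/h

A reacted = 0.916 × 320 = 293.1 lbmol/h; ν_A = −1, so ξ = 293.1/1 = 293.1 lbmol/h.
Outlet amounts (n = n₀ + ν ξ):
  A: 320 − 1(293.1) = 26.88
  B: 0 + 2(293.1) = 586.2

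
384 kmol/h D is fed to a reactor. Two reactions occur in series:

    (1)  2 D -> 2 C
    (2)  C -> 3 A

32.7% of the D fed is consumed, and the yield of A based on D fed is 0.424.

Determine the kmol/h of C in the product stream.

71.3 kmol/h

Conversion of D: D consumed = 2ξ₁ = 0.327 × 384 → ξ₁ = 62.78 kmol/h.
Yield of A: 3ξ₂ / 384 = 0.424 → ξ₂ = 54.27 kmol/h.
Outlet amounts (n = n₀ + Σ ν·ξ):
  D: 384 − 2(62.78) = 258.4
  C: 0 + 2(62.78) − 1(54.27) = 71.3
  A: 0 + 3(54.27) = 162.8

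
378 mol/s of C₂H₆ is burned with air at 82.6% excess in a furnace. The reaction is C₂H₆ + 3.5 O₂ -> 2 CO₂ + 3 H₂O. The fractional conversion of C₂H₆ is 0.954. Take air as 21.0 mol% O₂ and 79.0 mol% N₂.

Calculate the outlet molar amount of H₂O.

Stoichiometric O₂ = 3.5 × 378 = 1323 mol/s; O₂ fed = 1323 × 1.826 = 2416 mol/s.
N₂ fed = 2416 × 79/21 = 9088 mol/s.
Fuel reacted = 0.954 × 378 → ξ = 360.6 mol/s.
Outlet (n = n₀ + ν ξ):
  C₂H₆: 378 − 1(360.6) = 17.39
  O₂: 2416 − 3.5(360.6) = 1154
  N₂: 9088 (inert)
  CO₂: 0 + 2(360.6) = 721.2
  H₂O: 0 + 3(360.6) = 1082

1080 mol/s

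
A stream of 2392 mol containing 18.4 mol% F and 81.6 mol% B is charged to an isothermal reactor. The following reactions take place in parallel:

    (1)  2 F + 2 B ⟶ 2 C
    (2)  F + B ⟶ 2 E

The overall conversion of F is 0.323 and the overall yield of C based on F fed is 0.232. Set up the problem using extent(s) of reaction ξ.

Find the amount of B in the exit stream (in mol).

Yield of C: 2ξ₁ / 440.1 = 0.232 → ξ₁ = 51.05 mol.
Conversion of F: 2ξ₁ + 1ξ₂ = 0.323 × 440.1 = 142.2 → ξ₂ = 40.05 mol.
Outlet amounts (n = n₀ + Σ ν·ξ):
  F: 440.1 − 2(51.05) − 1(40.05) = 298
  B: 1952 − 2(51.05) − 1(40.05) = 1810
  C: 0 + 2(51.05) = 102.1
  E: 0 + 2(40.05) = 80.1

1810 mol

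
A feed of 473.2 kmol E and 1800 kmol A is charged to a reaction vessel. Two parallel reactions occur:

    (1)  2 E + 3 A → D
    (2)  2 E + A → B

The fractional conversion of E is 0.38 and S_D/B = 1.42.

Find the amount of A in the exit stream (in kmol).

Conversion of E: E consumed = 0.38 × 473.2 = 179.8 kmol = 2ξ₁ + 2ξ₂.
Selectivity: 1ξ₁ / (1ξ₂) = 1.42 → ξ₁ = 1.42 ξ₂.
Substitute: (2·1.42 + 2) ξ₂ = 179.8 → ξ₂ = 37.15 kmol, ξ₁ = 52.76 kmol.
Outlet amounts (n = n₀ + Σ ν·ξ):
  E: 473.2 − 2(52.76) − 2(37.15) = 293.4
  A: 1800 − 3(52.76) − 1(37.15) = 1605
  D: 0 + 1(52.76) = 52.76
  B: 0 + 1(37.15) = 37.15

1600 kmol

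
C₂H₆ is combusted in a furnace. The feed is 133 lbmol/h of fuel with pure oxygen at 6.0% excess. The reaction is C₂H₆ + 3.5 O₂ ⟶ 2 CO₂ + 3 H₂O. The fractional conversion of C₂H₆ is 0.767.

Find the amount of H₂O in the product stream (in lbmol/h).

Stoichiometric O₂ = 3.5 × 133 = 465.5 lbmol/h; O₂ fed = 465.5 × 1.060 = 493.4 lbmol/h.
Fuel reacted = 0.767 × 133 → ξ = 102 lbmol/h.
Outlet (n = n₀ + ν ξ):
  C₂H₆: 133 − 1(102) = 30.99
  O₂: 493.4 − 3.5(102) = 136.4
  CO₂: 0 + 2(102) = 204
  H₂O: 0 + 3(102) = 306

306 lbmol/h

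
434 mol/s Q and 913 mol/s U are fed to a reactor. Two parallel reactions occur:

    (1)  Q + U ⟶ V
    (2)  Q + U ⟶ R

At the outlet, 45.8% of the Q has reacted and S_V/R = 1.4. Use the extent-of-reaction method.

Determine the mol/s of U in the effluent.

714 mol/s

Conversion of Q: Q consumed = 0.458 × 434 = 198.8 mol/s = 1ξ₁ + 1ξ₂.
Selectivity: 1ξ₁ / (1ξ₂) = 1.4 → ξ₁ = 1.4 ξ₂.
Substitute: (1·1.4 + 1) ξ₂ = 198.8 → ξ₂ = 82.82 mol/s, ξ₁ = 116 mol/s.
Outlet amounts (n = n₀ + Σ ν·ξ):
  Q: 434 − 1(116) − 1(82.82) = 235.2
  U: 913 − 1(116) − 1(82.82) = 714.2
  V: 0 + 1(116) = 116
  R: 0 + 1(82.82) = 82.82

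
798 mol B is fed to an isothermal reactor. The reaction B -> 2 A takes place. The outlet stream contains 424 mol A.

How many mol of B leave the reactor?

For A: n = n₀ + 2ξ → 424 = 0 + 2ξ, giving ξ = 212 mol.
Outlet amounts (n = n₀ + ν ξ):
  B: 798 − 1(212) = 586
  A: 0 + 2(212) = 424

586 mol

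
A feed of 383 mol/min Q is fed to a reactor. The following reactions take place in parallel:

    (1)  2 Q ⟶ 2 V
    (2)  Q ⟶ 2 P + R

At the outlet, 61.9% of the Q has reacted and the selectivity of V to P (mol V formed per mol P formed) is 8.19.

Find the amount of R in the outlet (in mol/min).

13.6 mol/min

Conversion of Q: Q consumed = 0.619 × 383 = 237.1 mol/min = 2ξ₁ + 1ξ₂.
Selectivity: 2ξ₁ / (2ξ₂) = 8.19 → ξ₁ = 8.19 ξ₂.
Substitute: (2·8.19 + 1) ξ₂ = 237.1 → ξ₂ = 13.64 mol/min, ξ₁ = 111.7 mol/min.
Outlet amounts (n = n₀ + Σ ν·ξ):
  Q: 383 − 2(111.7) − 1(13.64) = 145.9
  V: 0 + 2(111.7) = 223.4
  P: 0 + 2(13.64) = 27.28
  R: 0 + 1(13.64) = 13.64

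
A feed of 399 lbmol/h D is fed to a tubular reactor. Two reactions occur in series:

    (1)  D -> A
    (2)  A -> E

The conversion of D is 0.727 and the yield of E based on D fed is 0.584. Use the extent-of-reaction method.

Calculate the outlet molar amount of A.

Conversion of D: D consumed = 1ξ₁ = 0.727 × 399 → ξ₁ = 290.1 lbmol/h.
Yield of E: 1ξ₂ / 399 = 0.584 → ξ₂ = 233 lbmol/h.
Outlet amounts (n = n₀ + Σ ν·ξ):
  D: 399 − 1(290.1) = 108.9
  A: 0 + 1(290.1) − 1(233) = 57.06
  E: 0 + 1(233) = 233

57.1 lbmol/h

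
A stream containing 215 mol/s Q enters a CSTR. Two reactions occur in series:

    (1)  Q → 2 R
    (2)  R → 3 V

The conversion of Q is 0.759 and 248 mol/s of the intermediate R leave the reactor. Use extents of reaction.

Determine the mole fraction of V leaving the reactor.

Conversion of Q: Q consumed = 1ξ₁ = 0.759 × 215 → ξ₁ = 163.2 mol/s.
R balance: n_R = 0 + 2ξ₁ − 1ξ₂ = 248 → ξ₂ = (2·163.2 − 248)/1 = 78.37 mol/s.
Outlet amounts (n = n₀ + Σ ν·ξ):
  Q: 215 − 1(163.2) = 51.81
  R: 0 + 2(163.2) − 1(78.37) = 248
  V: 0 + 3(78.37) = 235.1
Total out = 534.9 mol/s; y_V = 235.1 / 534.9 = 0.4395.

0.44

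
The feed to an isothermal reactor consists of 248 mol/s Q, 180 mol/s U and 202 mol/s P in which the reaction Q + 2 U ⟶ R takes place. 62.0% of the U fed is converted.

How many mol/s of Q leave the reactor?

U reacted = 0.62 × 180 = 111.6 mol/s; ν_U = −2, so ξ = 111.6/2 = 55.8 mol/s.
Outlet amounts (n = n₀ + ν ξ):
  Q: 248 − 1(55.8) = 192.2
  U: 180 − 2(55.8) = 68.4
  R: 0 + 1(55.8) = 55.8
  P: 202 (inert)

192 mol/s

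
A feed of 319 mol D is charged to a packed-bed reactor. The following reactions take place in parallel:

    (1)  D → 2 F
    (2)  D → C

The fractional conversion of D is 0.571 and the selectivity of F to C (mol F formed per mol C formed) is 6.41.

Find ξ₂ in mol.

ξ₂ = 43.3 mol

Conversion of D: D consumed = 0.571 × 319 = 182.1 mol = 1ξ₁ + 1ξ₂.
Selectivity: 2ξ₁ / (1ξ₂) = 6.41 → ξ₁ = 3.205 ξ₂.
Substitute: (1·3.205 + 1) ξ₂ = 182.1 → ξ₂ = 43.32 mol, ξ₁ = 138.8 mol.
Outlet amounts (n = n₀ + Σ ν·ξ):
  D: 319 − 1(138.8) − 1(43.32) = 136.9
  F: 0 + 2(138.8) = 277.7
  C: 0 + 1(43.32) = 43.32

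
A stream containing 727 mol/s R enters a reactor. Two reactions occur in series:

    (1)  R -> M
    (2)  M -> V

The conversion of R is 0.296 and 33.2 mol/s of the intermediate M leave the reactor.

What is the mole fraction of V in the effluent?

Conversion of R: R consumed = 1ξ₁ = 0.296 × 727 → ξ₁ = 215.2 mol/s.
M balance: n_M = 0 + 1ξ₁ − 1ξ₂ = 33.2 → ξ₂ = (1·215.2 − 33.2)/1 = 182 mol/s.
Outlet amounts (n = n₀ + Σ ν·ξ):
  R: 727 − 1(215.2) = 511.8
  M: 0 + 1(215.2) − 1(182) = 33.2
  V: 0 + 1(182) = 182
Total out = 727 mol/s; y_V = 182 / 727 = 0.2503.

0.25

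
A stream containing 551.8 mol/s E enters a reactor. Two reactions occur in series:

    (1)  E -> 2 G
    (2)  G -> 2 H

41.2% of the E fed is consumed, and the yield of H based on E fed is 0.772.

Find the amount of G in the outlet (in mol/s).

Conversion of E: E consumed = 1ξ₁ = 0.412 × 551.8 → ξ₁ = 227.3 mol/s.
Yield of H: 2ξ₂ / 551.8 = 0.772 → ξ₂ = 213 mol/s.
Outlet amounts (n = n₀ + Σ ν·ξ):
  E: 551.8 − 1(227.3) = 324.5
  G: 0 + 2(227.3) − 1(213) = 241.7
  H: 0 + 2(213) = 426

242 mol/s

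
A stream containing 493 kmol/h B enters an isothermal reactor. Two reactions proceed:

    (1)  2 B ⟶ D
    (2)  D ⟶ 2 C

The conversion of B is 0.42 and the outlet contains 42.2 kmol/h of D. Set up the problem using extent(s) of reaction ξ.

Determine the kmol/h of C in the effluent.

Conversion of B: B consumed = 2ξ₁ = 0.42 × 493 → ξ₁ = 103.5 kmol/h.
D balance: n_D = 0 + 1ξ₁ − 1ξ₂ = 42.2 → ξ₂ = (1·103.5 − 42.2)/1 = 61.33 kmol/h.
Outlet amounts (n = n₀ + Σ ν·ξ):
  B: 493 − 2(103.5) = 285.9
  D: 0 + 1(103.5) − 1(61.33) = 42.2
  C: 0 + 2(61.33) = 122.7

123 kmol/h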